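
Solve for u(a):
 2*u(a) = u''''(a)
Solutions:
 u(a) = C1*exp(-2^(1/4)*a) + C2*exp(2^(1/4)*a) + C3*sin(2^(1/4)*a) + C4*cos(2^(1/4)*a)


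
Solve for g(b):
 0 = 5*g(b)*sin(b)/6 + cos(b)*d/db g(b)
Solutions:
 g(b) = C1*cos(b)^(5/6)


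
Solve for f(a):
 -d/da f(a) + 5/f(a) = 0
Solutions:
 f(a) = -sqrt(C1 + 10*a)
 f(a) = sqrt(C1 + 10*a)


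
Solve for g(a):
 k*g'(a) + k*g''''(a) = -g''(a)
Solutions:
 g(a) = C1 + C2*exp(2^(1/3)*a*(6^(1/3)*(sqrt(3)*sqrt(27 + 4/k^3) + 9)^(1/3)/12 - 2^(1/3)*3^(5/6)*I*(sqrt(3)*sqrt(27 + 4/k^3) + 9)^(1/3)/12 + 2/(k*(-3^(1/3) + 3^(5/6)*I)*(sqrt(3)*sqrt(27 + 4/k^3) + 9)^(1/3)))) + C3*exp(2^(1/3)*a*(6^(1/3)*(sqrt(3)*sqrt(27 + 4/k^3) + 9)^(1/3)/12 + 2^(1/3)*3^(5/6)*I*(sqrt(3)*sqrt(27 + 4/k^3) + 9)^(1/3)/12 - 2/(k*(3^(1/3) + 3^(5/6)*I)*(sqrt(3)*sqrt(27 + 4/k^3) + 9)^(1/3)))) + C4*exp(6^(1/3)*a*(-2^(1/3)*(sqrt(3)*sqrt(27 + 4/k^3) + 9)^(1/3) + 2*3^(1/3)/(k*(sqrt(3)*sqrt(27 + 4/k^3) + 9)^(1/3)))/6)


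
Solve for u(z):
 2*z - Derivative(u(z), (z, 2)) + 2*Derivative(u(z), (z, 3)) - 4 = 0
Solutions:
 u(z) = C1 + C2*z + C3*exp(z/2) + z^3/3


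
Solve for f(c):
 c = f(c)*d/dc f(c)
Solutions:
 f(c) = -sqrt(C1 + c^2)
 f(c) = sqrt(C1 + c^2)


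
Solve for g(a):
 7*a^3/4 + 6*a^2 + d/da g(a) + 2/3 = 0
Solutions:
 g(a) = C1 - 7*a^4/16 - 2*a^3 - 2*a/3


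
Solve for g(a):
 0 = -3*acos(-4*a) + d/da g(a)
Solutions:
 g(a) = C1 + 3*a*acos(-4*a) + 3*sqrt(1 - 16*a^2)/4


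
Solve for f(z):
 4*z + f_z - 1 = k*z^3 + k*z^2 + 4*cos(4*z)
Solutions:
 f(z) = C1 + k*z^4/4 + k*z^3/3 - 2*z^2 + z + sin(4*z)


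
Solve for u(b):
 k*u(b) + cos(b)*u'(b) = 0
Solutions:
 u(b) = C1*exp(k*(log(sin(b) - 1) - log(sin(b) + 1))/2)


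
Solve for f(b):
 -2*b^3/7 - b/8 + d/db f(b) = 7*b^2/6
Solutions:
 f(b) = C1 + b^4/14 + 7*b^3/18 + b^2/16


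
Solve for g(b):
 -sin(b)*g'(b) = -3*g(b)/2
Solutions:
 g(b) = C1*(cos(b) - 1)^(3/4)/(cos(b) + 1)^(3/4)


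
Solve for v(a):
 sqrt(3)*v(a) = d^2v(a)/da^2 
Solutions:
 v(a) = C1*exp(-3^(1/4)*a) + C2*exp(3^(1/4)*a)


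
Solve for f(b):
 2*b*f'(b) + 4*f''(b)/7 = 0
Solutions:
 f(b) = C1 + C2*erf(sqrt(7)*b/2)


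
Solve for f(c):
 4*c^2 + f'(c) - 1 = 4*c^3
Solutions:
 f(c) = C1 + c^4 - 4*c^3/3 + c


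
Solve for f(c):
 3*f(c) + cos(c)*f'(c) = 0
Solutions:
 f(c) = C1*(sin(c) - 1)^(3/2)/(sin(c) + 1)^(3/2)


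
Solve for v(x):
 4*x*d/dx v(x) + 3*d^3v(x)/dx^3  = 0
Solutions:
 v(x) = C1 + Integral(C2*airyai(-6^(2/3)*x/3) + C3*airybi(-6^(2/3)*x/3), x)


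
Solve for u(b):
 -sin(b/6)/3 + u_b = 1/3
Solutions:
 u(b) = C1 + b/3 - 2*cos(b/6)


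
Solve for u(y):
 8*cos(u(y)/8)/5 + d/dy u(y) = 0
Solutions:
 8*y/5 - 4*log(sin(u(y)/8) - 1) + 4*log(sin(u(y)/8) + 1) = C1


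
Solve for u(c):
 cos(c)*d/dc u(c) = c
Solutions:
 u(c) = C1 + Integral(c/cos(c), c)


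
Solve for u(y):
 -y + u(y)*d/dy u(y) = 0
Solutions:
 u(y) = -sqrt(C1 + y^2)
 u(y) = sqrt(C1 + y^2)


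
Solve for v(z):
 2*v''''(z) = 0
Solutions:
 v(z) = C1 + C2*z + C3*z^2 + C4*z^3


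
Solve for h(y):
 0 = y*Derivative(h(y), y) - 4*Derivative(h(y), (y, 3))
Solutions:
 h(y) = C1 + Integral(C2*airyai(2^(1/3)*y/2) + C3*airybi(2^(1/3)*y/2), y)


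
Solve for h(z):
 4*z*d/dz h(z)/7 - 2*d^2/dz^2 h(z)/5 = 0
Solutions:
 h(z) = C1 + C2*erfi(sqrt(35)*z/7)


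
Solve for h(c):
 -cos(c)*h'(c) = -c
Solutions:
 h(c) = C1 + Integral(c/cos(c), c)


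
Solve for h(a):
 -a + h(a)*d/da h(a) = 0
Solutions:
 h(a) = -sqrt(C1 + a^2)
 h(a) = sqrt(C1 + a^2)


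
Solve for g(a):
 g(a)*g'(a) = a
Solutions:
 g(a) = -sqrt(C1 + a^2)
 g(a) = sqrt(C1 + a^2)


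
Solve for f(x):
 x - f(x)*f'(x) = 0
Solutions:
 f(x) = -sqrt(C1 + x^2)
 f(x) = sqrt(C1 + x^2)


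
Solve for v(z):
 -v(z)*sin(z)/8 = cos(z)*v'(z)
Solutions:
 v(z) = C1*cos(z)^(1/8)


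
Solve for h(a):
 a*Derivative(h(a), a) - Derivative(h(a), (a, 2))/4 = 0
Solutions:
 h(a) = C1 + C2*erfi(sqrt(2)*a)


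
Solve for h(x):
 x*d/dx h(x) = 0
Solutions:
 h(x) = C1


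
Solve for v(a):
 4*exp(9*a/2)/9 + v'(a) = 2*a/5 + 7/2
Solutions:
 v(a) = C1 + a^2/5 + 7*a/2 - 8*exp(9*a/2)/81


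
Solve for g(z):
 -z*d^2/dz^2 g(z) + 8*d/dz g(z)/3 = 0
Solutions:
 g(z) = C1 + C2*z^(11/3)


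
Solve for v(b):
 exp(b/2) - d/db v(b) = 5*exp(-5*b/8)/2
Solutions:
 v(b) = C1 + 2*exp(b/2) + 4*exp(-5*b/8)


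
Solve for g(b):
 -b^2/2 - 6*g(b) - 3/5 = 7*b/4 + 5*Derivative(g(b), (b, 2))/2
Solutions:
 g(b) = C1*sin(2*sqrt(15)*b/5) + C2*cos(2*sqrt(15)*b/5) - b^2/12 - 7*b/24 - 11/360


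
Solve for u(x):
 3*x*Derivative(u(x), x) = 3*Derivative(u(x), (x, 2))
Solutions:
 u(x) = C1 + C2*erfi(sqrt(2)*x/2)


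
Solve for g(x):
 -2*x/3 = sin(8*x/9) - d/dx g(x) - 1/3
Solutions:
 g(x) = C1 + x^2/3 - x/3 - 9*cos(8*x/9)/8


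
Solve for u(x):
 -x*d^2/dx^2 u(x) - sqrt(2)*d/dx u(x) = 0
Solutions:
 u(x) = C1 + C2*x^(1 - sqrt(2))


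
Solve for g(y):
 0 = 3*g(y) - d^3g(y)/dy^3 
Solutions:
 g(y) = C3*exp(3^(1/3)*y) + (C1*sin(3^(5/6)*y/2) + C2*cos(3^(5/6)*y/2))*exp(-3^(1/3)*y/2)


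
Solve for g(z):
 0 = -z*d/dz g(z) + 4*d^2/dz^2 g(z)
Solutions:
 g(z) = C1 + C2*erfi(sqrt(2)*z/4)


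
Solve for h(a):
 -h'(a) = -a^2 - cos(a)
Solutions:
 h(a) = C1 + a^3/3 + sin(a)


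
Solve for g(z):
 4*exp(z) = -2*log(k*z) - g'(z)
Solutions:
 g(z) = C1 - 2*z*log(k*z) + 2*z - 4*exp(z)


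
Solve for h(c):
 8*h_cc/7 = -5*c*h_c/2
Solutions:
 h(c) = C1 + C2*erf(sqrt(70)*c/8)


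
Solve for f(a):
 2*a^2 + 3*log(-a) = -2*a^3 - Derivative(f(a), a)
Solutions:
 f(a) = C1 - a^4/2 - 2*a^3/3 - 3*a*log(-a) + 3*a


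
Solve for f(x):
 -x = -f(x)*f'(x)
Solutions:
 f(x) = -sqrt(C1 + x^2)
 f(x) = sqrt(C1 + x^2)


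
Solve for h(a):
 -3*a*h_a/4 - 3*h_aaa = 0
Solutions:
 h(a) = C1 + Integral(C2*airyai(-2^(1/3)*a/2) + C3*airybi(-2^(1/3)*a/2), a)


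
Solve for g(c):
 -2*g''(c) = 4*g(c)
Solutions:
 g(c) = C1*sin(sqrt(2)*c) + C2*cos(sqrt(2)*c)


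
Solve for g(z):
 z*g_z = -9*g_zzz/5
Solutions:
 g(z) = C1 + Integral(C2*airyai(-15^(1/3)*z/3) + C3*airybi(-15^(1/3)*z/3), z)


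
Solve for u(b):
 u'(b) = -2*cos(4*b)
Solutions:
 u(b) = C1 - sin(4*b)/2


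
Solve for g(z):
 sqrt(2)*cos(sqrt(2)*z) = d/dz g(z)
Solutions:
 g(z) = C1 + sin(sqrt(2)*z)


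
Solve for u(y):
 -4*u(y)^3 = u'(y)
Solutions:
 u(y) = -sqrt(2)*sqrt(-1/(C1 - 4*y))/2
 u(y) = sqrt(2)*sqrt(-1/(C1 - 4*y))/2


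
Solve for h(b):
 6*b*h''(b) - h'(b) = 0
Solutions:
 h(b) = C1 + C2*b^(7/6)


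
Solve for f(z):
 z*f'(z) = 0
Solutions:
 f(z) = C1


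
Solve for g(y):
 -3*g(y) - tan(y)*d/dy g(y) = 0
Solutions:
 g(y) = C1/sin(y)^3


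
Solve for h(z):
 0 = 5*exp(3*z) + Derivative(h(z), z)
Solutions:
 h(z) = C1 - 5*exp(3*z)/3


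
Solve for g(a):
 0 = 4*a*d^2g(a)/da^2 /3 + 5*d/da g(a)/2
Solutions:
 g(a) = C1 + C2/a^(7/8)


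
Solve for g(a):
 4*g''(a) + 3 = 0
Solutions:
 g(a) = C1 + C2*a - 3*a^2/8


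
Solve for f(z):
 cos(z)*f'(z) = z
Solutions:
 f(z) = C1 + Integral(z/cos(z), z)


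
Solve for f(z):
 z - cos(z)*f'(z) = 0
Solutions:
 f(z) = C1 + Integral(z/cos(z), z)


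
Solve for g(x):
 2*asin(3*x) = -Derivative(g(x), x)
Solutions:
 g(x) = C1 - 2*x*asin(3*x) - 2*sqrt(1 - 9*x^2)/3


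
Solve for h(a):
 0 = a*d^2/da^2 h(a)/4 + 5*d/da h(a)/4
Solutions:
 h(a) = C1 + C2/a^4


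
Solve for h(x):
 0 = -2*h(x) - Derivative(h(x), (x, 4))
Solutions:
 h(x) = (C1*sin(2^(3/4)*x/2) + C2*cos(2^(3/4)*x/2))*exp(-2^(3/4)*x/2) + (C3*sin(2^(3/4)*x/2) + C4*cos(2^(3/4)*x/2))*exp(2^(3/4)*x/2)


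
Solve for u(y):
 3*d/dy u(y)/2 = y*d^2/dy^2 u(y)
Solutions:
 u(y) = C1 + C2*y^(5/2)


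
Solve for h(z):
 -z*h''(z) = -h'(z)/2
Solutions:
 h(z) = C1 + C2*z^(3/2)


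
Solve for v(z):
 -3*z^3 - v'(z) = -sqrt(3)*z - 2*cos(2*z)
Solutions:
 v(z) = C1 - 3*z^4/4 + sqrt(3)*z^2/2 + sin(2*z)


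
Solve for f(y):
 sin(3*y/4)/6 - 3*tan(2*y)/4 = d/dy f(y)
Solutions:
 f(y) = C1 + 3*log(cos(2*y))/8 - 2*cos(3*y/4)/9


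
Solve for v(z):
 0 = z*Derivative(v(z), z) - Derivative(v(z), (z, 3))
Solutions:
 v(z) = C1 + Integral(C2*airyai(z) + C3*airybi(z), z)


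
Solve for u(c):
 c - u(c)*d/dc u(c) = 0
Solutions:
 u(c) = -sqrt(C1 + c^2)
 u(c) = sqrt(C1 + c^2)


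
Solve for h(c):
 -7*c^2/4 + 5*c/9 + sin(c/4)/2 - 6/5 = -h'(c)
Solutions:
 h(c) = C1 + 7*c^3/12 - 5*c^2/18 + 6*c/5 + 2*cos(c/4)


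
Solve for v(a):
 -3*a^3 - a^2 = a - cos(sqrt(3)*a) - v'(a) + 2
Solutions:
 v(a) = C1 + 3*a^4/4 + a^3/3 + a^2/2 + 2*a - sqrt(3)*sin(sqrt(3)*a)/3


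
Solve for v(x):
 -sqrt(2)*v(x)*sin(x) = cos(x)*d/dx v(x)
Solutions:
 v(x) = C1*cos(x)^(sqrt(2))


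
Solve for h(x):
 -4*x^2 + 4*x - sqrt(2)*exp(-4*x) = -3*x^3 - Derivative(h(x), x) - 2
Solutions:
 h(x) = C1 - 3*x^4/4 + 4*x^3/3 - 2*x^2 - 2*x - sqrt(2)*exp(-4*x)/4


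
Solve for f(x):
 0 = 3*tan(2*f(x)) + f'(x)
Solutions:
 f(x) = -asin(C1*exp(-6*x))/2 + pi/2
 f(x) = asin(C1*exp(-6*x))/2


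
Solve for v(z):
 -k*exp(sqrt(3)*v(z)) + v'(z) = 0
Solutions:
 v(z) = sqrt(3)*(2*log(-1/(C1 + k*z)) - log(3))/6


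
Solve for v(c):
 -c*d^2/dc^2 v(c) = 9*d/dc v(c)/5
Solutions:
 v(c) = C1 + C2/c^(4/5)


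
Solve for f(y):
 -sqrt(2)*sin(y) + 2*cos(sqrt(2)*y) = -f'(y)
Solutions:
 f(y) = C1 - sqrt(2)*sin(sqrt(2)*y) - sqrt(2)*cos(y)


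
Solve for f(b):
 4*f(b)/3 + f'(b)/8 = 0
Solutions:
 f(b) = C1*exp(-32*b/3)


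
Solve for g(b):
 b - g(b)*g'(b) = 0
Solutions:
 g(b) = -sqrt(C1 + b^2)
 g(b) = sqrt(C1 + b^2)


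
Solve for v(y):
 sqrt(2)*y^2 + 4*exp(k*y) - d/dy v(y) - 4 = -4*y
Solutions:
 v(y) = C1 + sqrt(2)*y^3/3 + 2*y^2 - 4*y + 4*exp(k*y)/k


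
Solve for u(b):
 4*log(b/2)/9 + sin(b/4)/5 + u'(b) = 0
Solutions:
 u(b) = C1 - 4*b*log(b)/9 + 4*b*log(2)/9 + 4*b/9 + 4*cos(b/4)/5


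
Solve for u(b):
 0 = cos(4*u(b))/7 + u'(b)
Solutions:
 b/7 - log(sin(4*u(b)) - 1)/8 + log(sin(4*u(b)) + 1)/8 = C1


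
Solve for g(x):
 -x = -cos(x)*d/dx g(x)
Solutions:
 g(x) = C1 + Integral(x/cos(x), x)


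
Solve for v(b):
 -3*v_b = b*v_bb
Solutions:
 v(b) = C1 + C2/b^2


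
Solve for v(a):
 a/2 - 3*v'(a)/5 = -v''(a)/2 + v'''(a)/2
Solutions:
 v(a) = C1 + 5*a^2/12 + 25*a/36 + (C2*sin(sqrt(95)*a/10) + C3*cos(sqrt(95)*a/10))*exp(a/2)


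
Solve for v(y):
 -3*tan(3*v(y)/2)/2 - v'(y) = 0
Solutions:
 v(y) = -2*asin(C1*exp(-9*y/4))/3 + 2*pi/3
 v(y) = 2*asin(C1*exp(-9*y/4))/3


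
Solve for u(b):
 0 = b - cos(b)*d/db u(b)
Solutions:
 u(b) = C1 + Integral(b/cos(b), b)


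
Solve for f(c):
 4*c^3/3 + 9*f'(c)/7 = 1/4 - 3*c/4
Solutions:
 f(c) = C1 - 7*c^4/27 - 7*c^2/24 + 7*c/36


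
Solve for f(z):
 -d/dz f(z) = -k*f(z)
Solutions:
 f(z) = C1*exp(k*z)


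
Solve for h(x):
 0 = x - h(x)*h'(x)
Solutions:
 h(x) = -sqrt(C1 + x^2)
 h(x) = sqrt(C1 + x^2)


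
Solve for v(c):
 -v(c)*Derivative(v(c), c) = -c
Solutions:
 v(c) = -sqrt(C1 + c^2)
 v(c) = sqrt(C1 + c^2)


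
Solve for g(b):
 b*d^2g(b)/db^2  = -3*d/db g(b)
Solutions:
 g(b) = C1 + C2/b^2


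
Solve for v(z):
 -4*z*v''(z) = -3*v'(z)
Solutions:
 v(z) = C1 + C2*z^(7/4)


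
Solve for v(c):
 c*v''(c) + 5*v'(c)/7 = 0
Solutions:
 v(c) = C1 + C2*c^(2/7)


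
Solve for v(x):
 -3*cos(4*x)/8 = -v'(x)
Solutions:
 v(x) = C1 + 3*sin(4*x)/32


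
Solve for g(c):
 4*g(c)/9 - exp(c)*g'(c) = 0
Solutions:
 g(c) = C1*exp(-4*exp(-c)/9)


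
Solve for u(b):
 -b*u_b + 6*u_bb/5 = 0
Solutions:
 u(b) = C1 + C2*erfi(sqrt(15)*b/6)


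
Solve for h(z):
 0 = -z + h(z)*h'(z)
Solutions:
 h(z) = -sqrt(C1 + z^2)
 h(z) = sqrt(C1 + z^2)


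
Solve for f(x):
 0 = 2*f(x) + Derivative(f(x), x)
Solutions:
 f(x) = C1*exp(-2*x)


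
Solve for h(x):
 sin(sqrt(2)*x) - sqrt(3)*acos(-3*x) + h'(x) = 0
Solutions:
 h(x) = C1 + sqrt(3)*(x*acos(-3*x) + sqrt(1 - 9*x^2)/3) + sqrt(2)*cos(sqrt(2)*x)/2


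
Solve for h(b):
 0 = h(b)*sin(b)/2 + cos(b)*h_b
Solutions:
 h(b) = C1*sqrt(cos(b))


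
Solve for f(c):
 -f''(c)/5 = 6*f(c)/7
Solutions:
 f(c) = C1*sin(sqrt(210)*c/7) + C2*cos(sqrt(210)*c/7)


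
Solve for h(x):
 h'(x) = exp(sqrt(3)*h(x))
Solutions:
 h(x) = sqrt(3)*(2*log(-1/(C1 + x)) - log(3))/6


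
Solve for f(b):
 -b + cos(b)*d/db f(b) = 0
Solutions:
 f(b) = C1 + Integral(b/cos(b), b)


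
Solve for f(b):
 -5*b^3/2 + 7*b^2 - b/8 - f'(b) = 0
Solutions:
 f(b) = C1 - 5*b^4/8 + 7*b^3/3 - b^2/16


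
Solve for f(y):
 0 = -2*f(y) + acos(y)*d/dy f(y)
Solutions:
 f(y) = C1*exp(2*Integral(1/acos(y), y))


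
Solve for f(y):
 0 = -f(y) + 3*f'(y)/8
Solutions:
 f(y) = C1*exp(8*y/3)


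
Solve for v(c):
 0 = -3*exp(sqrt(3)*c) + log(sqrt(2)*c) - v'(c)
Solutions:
 v(c) = C1 + c*log(c) + c*(-1 + log(2)/2) - sqrt(3)*exp(sqrt(3)*c)


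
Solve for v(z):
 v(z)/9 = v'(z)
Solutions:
 v(z) = C1*exp(z/9)


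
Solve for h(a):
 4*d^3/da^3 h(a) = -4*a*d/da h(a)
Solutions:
 h(a) = C1 + Integral(C2*airyai(-a) + C3*airybi(-a), a)


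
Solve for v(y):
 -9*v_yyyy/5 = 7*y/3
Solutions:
 v(y) = C1 + C2*y + C3*y^2 + C4*y^3 - 7*y^5/648


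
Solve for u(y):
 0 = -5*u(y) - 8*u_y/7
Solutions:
 u(y) = C1*exp(-35*y/8)


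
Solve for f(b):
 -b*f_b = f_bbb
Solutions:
 f(b) = C1 + Integral(C2*airyai(-b) + C3*airybi(-b), b)


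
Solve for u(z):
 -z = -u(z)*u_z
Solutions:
 u(z) = -sqrt(C1 + z^2)
 u(z) = sqrt(C1 + z^2)


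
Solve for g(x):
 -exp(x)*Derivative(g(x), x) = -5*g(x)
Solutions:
 g(x) = C1*exp(-5*exp(-x))


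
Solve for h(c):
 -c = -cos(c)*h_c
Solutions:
 h(c) = C1 + Integral(c/cos(c), c)


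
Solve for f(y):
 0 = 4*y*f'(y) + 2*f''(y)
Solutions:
 f(y) = C1 + C2*erf(y)


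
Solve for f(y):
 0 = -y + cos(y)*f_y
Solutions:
 f(y) = C1 + Integral(y/cos(y), y)


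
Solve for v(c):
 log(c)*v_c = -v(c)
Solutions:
 v(c) = C1*exp(-li(c))


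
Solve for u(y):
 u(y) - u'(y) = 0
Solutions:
 u(y) = C1*exp(y)


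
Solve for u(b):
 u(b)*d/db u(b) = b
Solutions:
 u(b) = -sqrt(C1 + b^2)
 u(b) = sqrt(C1 + b^2)


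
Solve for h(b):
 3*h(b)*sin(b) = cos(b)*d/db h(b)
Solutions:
 h(b) = C1/cos(b)^3


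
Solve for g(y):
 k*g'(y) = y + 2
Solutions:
 g(y) = C1 + y^2/(2*k) + 2*y/k


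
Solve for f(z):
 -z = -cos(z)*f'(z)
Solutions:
 f(z) = C1 + Integral(z/cos(z), z)


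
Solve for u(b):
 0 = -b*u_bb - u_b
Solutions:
 u(b) = C1 + C2*log(b)


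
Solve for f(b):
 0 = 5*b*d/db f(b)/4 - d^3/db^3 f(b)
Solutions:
 f(b) = C1 + Integral(C2*airyai(10^(1/3)*b/2) + C3*airybi(10^(1/3)*b/2), b)


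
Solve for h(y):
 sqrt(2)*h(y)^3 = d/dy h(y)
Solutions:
 h(y) = -sqrt(2)*sqrt(-1/(C1 + sqrt(2)*y))/2
 h(y) = sqrt(2)*sqrt(-1/(C1 + sqrt(2)*y))/2


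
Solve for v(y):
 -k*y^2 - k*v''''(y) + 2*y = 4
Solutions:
 v(y) = C1 + C2*y + C3*y^2 + C4*y^3 - y^6/360 + y^5/(60*k) - y^4/(6*k)


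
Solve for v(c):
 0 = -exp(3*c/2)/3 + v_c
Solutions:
 v(c) = C1 + 2*exp(3*c/2)/9


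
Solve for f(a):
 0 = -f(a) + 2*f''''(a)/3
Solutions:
 f(a) = C1*exp(-2^(3/4)*3^(1/4)*a/2) + C2*exp(2^(3/4)*3^(1/4)*a/2) + C3*sin(2^(3/4)*3^(1/4)*a/2) + C4*cos(2^(3/4)*3^(1/4)*a/2)


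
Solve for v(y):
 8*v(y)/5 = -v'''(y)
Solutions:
 v(y) = C3*exp(-2*5^(2/3)*y/5) + (C1*sin(sqrt(3)*5^(2/3)*y/5) + C2*cos(sqrt(3)*5^(2/3)*y/5))*exp(5^(2/3)*y/5)


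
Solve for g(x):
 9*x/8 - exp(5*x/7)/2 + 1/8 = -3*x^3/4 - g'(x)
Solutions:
 g(x) = C1 - 3*x^4/16 - 9*x^2/16 - x/8 + 7*exp(5*x/7)/10


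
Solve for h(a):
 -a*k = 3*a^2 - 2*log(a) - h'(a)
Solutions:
 h(a) = C1 + a^3 + a^2*k/2 - 2*a*log(a) + 2*a


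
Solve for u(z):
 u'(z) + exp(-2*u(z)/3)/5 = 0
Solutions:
 u(z) = 3*log(-sqrt(C1 - z)) - 3*log(15) + 3*log(30)/2
 u(z) = 3*log(C1 - z)/2 - 3*log(15) + 3*log(30)/2


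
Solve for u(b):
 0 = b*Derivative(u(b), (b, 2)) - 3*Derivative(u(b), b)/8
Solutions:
 u(b) = C1 + C2*b^(11/8)


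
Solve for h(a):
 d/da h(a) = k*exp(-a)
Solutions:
 h(a) = C1 - k*exp(-a)


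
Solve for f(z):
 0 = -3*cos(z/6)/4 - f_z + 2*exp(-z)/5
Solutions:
 f(z) = C1 - 9*sin(z/6)/2 - 2*exp(-z)/5


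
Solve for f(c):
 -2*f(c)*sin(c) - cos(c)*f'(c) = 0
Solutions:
 f(c) = C1*cos(c)^2


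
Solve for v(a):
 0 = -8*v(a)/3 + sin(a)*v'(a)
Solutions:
 v(a) = C1*(cos(a) - 1)^(4/3)/(cos(a) + 1)^(4/3)


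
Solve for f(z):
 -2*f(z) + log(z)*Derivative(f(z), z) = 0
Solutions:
 f(z) = C1*exp(2*li(z))


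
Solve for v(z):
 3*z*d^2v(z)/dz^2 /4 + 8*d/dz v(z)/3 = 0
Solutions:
 v(z) = C1 + C2/z^(23/9)


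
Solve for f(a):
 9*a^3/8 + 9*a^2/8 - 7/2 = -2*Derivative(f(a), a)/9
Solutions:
 f(a) = C1 - 81*a^4/64 - 27*a^3/16 + 63*a/4


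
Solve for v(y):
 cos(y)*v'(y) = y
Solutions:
 v(y) = C1 + Integral(y/cos(y), y)


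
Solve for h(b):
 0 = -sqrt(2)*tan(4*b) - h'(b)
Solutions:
 h(b) = C1 + sqrt(2)*log(cos(4*b))/4


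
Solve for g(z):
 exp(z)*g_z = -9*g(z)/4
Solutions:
 g(z) = C1*exp(9*exp(-z)/4)


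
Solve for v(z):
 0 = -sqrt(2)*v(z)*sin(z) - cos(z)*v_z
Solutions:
 v(z) = C1*cos(z)^(sqrt(2))


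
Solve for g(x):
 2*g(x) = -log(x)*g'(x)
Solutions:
 g(x) = C1*exp(-2*li(x))


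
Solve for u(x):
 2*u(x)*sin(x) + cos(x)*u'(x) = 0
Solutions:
 u(x) = C1*cos(x)^2


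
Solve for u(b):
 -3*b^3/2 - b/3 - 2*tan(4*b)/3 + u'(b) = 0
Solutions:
 u(b) = C1 + 3*b^4/8 + b^2/6 - log(cos(4*b))/6


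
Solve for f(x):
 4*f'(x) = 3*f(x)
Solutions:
 f(x) = C1*exp(3*x/4)


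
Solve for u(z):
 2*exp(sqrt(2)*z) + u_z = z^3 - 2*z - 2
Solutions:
 u(z) = C1 + z^4/4 - z^2 - 2*z - sqrt(2)*exp(sqrt(2)*z)


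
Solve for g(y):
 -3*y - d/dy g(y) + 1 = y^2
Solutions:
 g(y) = C1 - y^3/3 - 3*y^2/2 + y


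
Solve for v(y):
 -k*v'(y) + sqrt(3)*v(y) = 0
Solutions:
 v(y) = C1*exp(sqrt(3)*y/k)


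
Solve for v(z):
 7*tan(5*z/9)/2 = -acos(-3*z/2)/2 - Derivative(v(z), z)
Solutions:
 v(z) = C1 - z*acos(-3*z/2)/2 - sqrt(4 - 9*z^2)/6 + 63*log(cos(5*z/9))/10


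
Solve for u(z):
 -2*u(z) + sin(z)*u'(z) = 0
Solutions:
 u(z) = C1*(cos(z) - 1)/(cos(z) + 1)


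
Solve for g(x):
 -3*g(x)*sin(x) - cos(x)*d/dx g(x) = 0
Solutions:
 g(x) = C1*cos(x)^3


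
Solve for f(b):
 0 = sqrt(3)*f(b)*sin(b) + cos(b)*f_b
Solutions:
 f(b) = C1*cos(b)^(sqrt(3))


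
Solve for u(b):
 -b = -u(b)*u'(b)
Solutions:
 u(b) = -sqrt(C1 + b^2)
 u(b) = sqrt(C1 + b^2)


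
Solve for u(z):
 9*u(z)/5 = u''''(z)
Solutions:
 u(z) = C1*exp(-sqrt(3)*5^(3/4)*z/5) + C2*exp(sqrt(3)*5^(3/4)*z/5) + C3*sin(sqrt(3)*5^(3/4)*z/5) + C4*cos(sqrt(3)*5^(3/4)*z/5)


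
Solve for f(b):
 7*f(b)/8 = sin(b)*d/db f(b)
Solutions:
 f(b) = C1*(cos(b) - 1)^(7/16)/(cos(b) + 1)^(7/16)


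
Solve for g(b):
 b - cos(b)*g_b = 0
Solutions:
 g(b) = C1 + Integral(b/cos(b), b)


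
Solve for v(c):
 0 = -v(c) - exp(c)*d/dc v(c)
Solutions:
 v(c) = C1*exp(exp(-c))


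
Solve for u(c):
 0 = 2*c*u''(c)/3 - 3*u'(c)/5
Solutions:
 u(c) = C1 + C2*c^(19/10)


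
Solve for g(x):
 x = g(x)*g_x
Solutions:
 g(x) = -sqrt(C1 + x^2)
 g(x) = sqrt(C1 + x^2)


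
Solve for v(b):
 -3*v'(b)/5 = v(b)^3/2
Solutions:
 v(b) = -sqrt(3)*sqrt(-1/(C1 - 5*b))
 v(b) = sqrt(3)*sqrt(-1/(C1 - 5*b))


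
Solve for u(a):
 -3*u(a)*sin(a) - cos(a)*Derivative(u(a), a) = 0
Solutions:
 u(a) = C1*cos(a)^3


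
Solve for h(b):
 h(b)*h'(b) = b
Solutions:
 h(b) = -sqrt(C1 + b^2)
 h(b) = sqrt(C1 + b^2)


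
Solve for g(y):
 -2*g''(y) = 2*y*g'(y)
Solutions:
 g(y) = C1 + C2*erf(sqrt(2)*y/2)


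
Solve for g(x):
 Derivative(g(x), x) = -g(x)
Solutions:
 g(x) = C1*exp(-x)


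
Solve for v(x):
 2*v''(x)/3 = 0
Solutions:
 v(x) = C1 + C2*x


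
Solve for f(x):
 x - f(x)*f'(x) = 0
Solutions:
 f(x) = -sqrt(C1 + x^2)
 f(x) = sqrt(C1 + x^2)


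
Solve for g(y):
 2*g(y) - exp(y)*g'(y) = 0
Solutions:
 g(y) = C1*exp(-2*exp(-y))


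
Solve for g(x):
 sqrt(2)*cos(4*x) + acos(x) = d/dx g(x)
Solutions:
 g(x) = C1 + x*acos(x) - sqrt(1 - x^2) + sqrt(2)*sin(4*x)/4


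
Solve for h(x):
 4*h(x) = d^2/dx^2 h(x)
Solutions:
 h(x) = C1*exp(-2*x) + C2*exp(2*x)


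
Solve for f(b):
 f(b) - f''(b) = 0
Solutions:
 f(b) = C1*exp(-b) + C2*exp(b)


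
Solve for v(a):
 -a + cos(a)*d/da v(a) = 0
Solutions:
 v(a) = C1 + Integral(a/cos(a), a)


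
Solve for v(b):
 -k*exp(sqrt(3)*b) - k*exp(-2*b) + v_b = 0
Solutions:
 v(b) = C1 + sqrt(3)*k*exp(sqrt(3)*b)/3 - k*exp(-2*b)/2


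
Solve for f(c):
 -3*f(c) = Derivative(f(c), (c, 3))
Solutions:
 f(c) = C3*exp(-3^(1/3)*c) + (C1*sin(3^(5/6)*c/2) + C2*cos(3^(5/6)*c/2))*exp(3^(1/3)*c/2)


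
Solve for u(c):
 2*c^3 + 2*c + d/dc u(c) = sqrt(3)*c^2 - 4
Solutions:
 u(c) = C1 - c^4/2 + sqrt(3)*c^3/3 - c^2 - 4*c


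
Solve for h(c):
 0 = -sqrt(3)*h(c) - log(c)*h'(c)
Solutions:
 h(c) = C1*exp(-sqrt(3)*li(c))


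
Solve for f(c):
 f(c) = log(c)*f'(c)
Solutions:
 f(c) = C1*exp(li(c))


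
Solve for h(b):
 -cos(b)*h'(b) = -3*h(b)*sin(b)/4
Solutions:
 h(b) = C1/cos(b)^(3/4)


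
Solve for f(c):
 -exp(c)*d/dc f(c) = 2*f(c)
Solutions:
 f(c) = C1*exp(2*exp(-c))


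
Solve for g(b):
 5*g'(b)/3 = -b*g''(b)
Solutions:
 g(b) = C1 + C2/b^(2/3)


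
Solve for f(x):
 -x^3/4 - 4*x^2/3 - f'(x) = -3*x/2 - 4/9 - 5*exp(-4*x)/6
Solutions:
 f(x) = C1 - x^4/16 - 4*x^3/9 + 3*x^2/4 + 4*x/9 - 5*exp(-4*x)/24


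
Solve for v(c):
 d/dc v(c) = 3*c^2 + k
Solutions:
 v(c) = C1 + c^3 + c*k


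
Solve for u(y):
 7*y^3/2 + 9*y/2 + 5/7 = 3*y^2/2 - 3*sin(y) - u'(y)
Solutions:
 u(y) = C1 - 7*y^4/8 + y^3/2 - 9*y^2/4 - 5*y/7 + 3*cos(y)


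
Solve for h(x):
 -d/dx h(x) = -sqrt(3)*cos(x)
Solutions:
 h(x) = C1 + sqrt(3)*sin(x)


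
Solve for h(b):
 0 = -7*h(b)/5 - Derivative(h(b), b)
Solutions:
 h(b) = C1*exp(-7*b/5)


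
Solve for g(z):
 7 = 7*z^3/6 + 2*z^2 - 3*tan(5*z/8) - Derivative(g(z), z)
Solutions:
 g(z) = C1 + 7*z^4/24 + 2*z^3/3 - 7*z + 24*log(cos(5*z/8))/5


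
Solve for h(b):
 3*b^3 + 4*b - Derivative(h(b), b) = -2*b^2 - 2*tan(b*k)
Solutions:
 h(b) = C1 + 3*b^4/4 + 2*b^3/3 + 2*b^2 + 2*Piecewise((-log(cos(b*k))/k, Ne(k, 0)), (0, True))


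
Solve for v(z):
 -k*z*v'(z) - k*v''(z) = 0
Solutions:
 v(z) = C1 + C2*erf(sqrt(2)*z/2)


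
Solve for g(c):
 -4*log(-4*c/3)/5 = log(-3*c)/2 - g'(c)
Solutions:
 g(c) = C1 + 13*c*log(-c)/10 + c*(-13 - 3*log(3) + 16*log(2))/10


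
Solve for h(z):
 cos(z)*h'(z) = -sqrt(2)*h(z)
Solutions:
 h(z) = C1*(sin(z) - 1)^(sqrt(2)/2)/(sin(z) + 1)^(sqrt(2)/2)


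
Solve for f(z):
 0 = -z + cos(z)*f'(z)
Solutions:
 f(z) = C1 + Integral(z/cos(z), z)


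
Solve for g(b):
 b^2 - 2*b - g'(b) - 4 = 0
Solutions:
 g(b) = C1 + b^3/3 - b^2 - 4*b


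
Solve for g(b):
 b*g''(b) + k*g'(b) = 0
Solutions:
 g(b) = C1 + b^(1 - re(k))*(C2*sin(log(b)*Abs(im(k))) + C3*cos(log(b)*im(k)))


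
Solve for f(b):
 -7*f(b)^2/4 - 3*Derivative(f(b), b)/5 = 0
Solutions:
 f(b) = 12/(C1 + 35*b)


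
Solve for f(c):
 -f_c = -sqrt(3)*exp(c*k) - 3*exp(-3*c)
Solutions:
 f(c) = C1 - exp(-3*c) + sqrt(3)*exp(c*k)/k


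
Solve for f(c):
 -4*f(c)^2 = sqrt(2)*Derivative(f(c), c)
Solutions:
 f(c) = 1/(C1 + 2*sqrt(2)*c)


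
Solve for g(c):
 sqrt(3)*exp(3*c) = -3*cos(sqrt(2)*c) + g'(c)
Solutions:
 g(c) = C1 + sqrt(3)*exp(3*c)/3 + 3*sqrt(2)*sin(sqrt(2)*c)/2


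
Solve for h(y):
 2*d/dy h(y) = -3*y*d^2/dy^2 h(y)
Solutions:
 h(y) = C1 + C2*y^(1/3)


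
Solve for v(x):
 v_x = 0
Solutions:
 v(x) = C1


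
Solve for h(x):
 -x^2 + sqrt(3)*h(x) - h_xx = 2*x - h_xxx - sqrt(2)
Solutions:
 h(x) = C1*exp(x*((-1 + sqrt(-4 + (-2 + 27*sqrt(3))^2)/2 + 27*sqrt(3)/2)^(-1/3) + 2 + (-1 + sqrt(-4 + (-2 + 27*sqrt(3))^2)/2 + 27*sqrt(3)/2)^(1/3))/6)*sin(sqrt(3)*x*(-(-1 + sqrt(-4 + (-2 + 27*sqrt(3))^2)/2 + 27*sqrt(3)/2)^(1/3) + (-1 + sqrt(-4 + (-2 + 27*sqrt(3))^2)/2 + 27*sqrt(3)/2)^(-1/3))/6) + C2*exp(x*((-1 + sqrt(-4 + (-2 + 27*sqrt(3))^2)/2 + 27*sqrt(3)/2)^(-1/3) + 2 + (-1 + sqrt(-4 + (-2 + 27*sqrt(3))^2)/2 + 27*sqrt(3)/2)^(1/3))/6)*cos(sqrt(3)*x*(-(-1 + sqrt(-4 + (-2 + 27*sqrt(3))^2)/2 + 27*sqrt(3)/2)^(1/3) + (-1 + sqrt(-4 + (-2 + 27*sqrt(3))^2)/2 + 27*sqrt(3)/2)^(-1/3))/6) + C3*exp(x*(-(-1 + sqrt(-4 + (-2 + 27*sqrt(3))^2)/2 + 27*sqrt(3)/2)^(1/3) - 1/(-1 + sqrt(-4 + (-2 + 27*sqrt(3))^2)/2 + 27*sqrt(3)/2)^(1/3) + 1)/3) + sqrt(3)*x^2/3 + 2*sqrt(3)*x/3 - sqrt(6)/3 + 2/3


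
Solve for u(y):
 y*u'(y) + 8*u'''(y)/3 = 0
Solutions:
 u(y) = C1 + Integral(C2*airyai(-3^(1/3)*y/2) + C3*airybi(-3^(1/3)*y/2), y)


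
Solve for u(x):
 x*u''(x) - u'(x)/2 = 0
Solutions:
 u(x) = C1 + C2*x^(3/2)


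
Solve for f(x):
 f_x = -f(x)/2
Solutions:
 f(x) = C1*exp(-x/2)


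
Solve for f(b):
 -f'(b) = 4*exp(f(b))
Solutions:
 f(b) = log(1/(C1 + 4*b))


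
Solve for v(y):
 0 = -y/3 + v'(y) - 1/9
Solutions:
 v(y) = C1 + y^2/6 + y/9


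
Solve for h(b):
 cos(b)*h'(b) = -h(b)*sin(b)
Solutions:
 h(b) = C1*cos(b)


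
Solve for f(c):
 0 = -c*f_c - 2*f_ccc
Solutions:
 f(c) = C1 + Integral(C2*airyai(-2^(2/3)*c/2) + C3*airybi(-2^(2/3)*c/2), c)


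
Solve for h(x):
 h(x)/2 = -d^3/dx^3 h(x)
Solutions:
 h(x) = C3*exp(-2^(2/3)*x/2) + (C1*sin(2^(2/3)*sqrt(3)*x/4) + C2*cos(2^(2/3)*sqrt(3)*x/4))*exp(2^(2/3)*x/4)


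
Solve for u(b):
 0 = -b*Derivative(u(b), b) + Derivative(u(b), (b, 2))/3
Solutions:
 u(b) = C1 + C2*erfi(sqrt(6)*b/2)


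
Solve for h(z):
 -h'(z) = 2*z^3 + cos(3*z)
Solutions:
 h(z) = C1 - z^4/2 - sin(3*z)/3


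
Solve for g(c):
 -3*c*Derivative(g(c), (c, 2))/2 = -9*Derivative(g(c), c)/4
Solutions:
 g(c) = C1 + C2*c^(5/2)


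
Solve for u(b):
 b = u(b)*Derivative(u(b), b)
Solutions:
 u(b) = -sqrt(C1 + b^2)
 u(b) = sqrt(C1 + b^2)


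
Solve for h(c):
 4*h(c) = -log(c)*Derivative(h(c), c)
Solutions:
 h(c) = C1*exp(-4*li(c))


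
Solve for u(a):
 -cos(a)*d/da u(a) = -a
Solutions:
 u(a) = C1 + Integral(a/cos(a), a)


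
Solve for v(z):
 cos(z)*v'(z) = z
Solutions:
 v(z) = C1 + Integral(z/cos(z), z)


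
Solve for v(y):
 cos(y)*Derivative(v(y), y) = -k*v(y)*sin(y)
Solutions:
 v(y) = C1*exp(k*log(cos(y)))


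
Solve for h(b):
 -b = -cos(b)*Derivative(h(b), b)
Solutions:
 h(b) = C1 + Integral(b/cos(b), b)


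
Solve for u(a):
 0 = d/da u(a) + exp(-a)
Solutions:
 u(a) = C1 + exp(-a)


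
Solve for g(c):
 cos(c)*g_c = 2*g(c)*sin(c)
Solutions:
 g(c) = C1/cos(c)^2


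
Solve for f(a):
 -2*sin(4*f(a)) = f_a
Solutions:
 f(a) = -acos((-C1 - exp(16*a))/(C1 - exp(16*a)))/4 + pi/2
 f(a) = acos((-C1 - exp(16*a))/(C1 - exp(16*a)))/4


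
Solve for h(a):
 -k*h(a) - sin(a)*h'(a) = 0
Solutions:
 h(a) = C1*exp(k*(-log(cos(a) - 1) + log(cos(a) + 1))/2)


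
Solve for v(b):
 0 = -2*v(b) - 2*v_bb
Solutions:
 v(b) = C1*sin(b) + C2*cos(b)


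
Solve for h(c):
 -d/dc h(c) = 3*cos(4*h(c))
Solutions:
 h(c) = -asin((C1 + exp(24*c))/(C1 - exp(24*c)))/4 + pi/4
 h(c) = asin((C1 + exp(24*c))/(C1 - exp(24*c)))/4


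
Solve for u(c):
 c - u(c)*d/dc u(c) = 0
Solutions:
 u(c) = -sqrt(C1 + c^2)
 u(c) = sqrt(C1 + c^2)


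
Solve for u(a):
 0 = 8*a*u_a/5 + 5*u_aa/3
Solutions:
 u(a) = C1 + C2*erf(2*sqrt(3)*a/5)


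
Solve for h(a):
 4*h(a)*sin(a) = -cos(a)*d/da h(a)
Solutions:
 h(a) = C1*cos(a)^4


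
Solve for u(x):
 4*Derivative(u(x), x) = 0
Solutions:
 u(x) = C1


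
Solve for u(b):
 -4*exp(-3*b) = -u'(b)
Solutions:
 u(b) = C1 - 4*exp(-3*b)/3


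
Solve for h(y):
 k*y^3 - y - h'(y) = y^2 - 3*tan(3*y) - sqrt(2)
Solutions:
 h(y) = C1 + k*y^4/4 - y^3/3 - y^2/2 + sqrt(2)*y - log(cos(3*y))


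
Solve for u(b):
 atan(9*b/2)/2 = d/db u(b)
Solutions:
 u(b) = C1 + b*atan(9*b/2)/2 - log(81*b^2 + 4)/18


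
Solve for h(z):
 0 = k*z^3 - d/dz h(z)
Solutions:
 h(z) = C1 + k*z^4/4


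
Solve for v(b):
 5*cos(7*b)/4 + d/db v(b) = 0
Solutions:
 v(b) = C1 - 5*sin(7*b)/28


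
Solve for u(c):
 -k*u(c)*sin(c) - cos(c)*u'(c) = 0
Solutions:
 u(c) = C1*exp(k*log(cos(c)))


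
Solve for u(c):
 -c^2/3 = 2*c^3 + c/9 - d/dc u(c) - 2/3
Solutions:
 u(c) = C1 + c^4/2 + c^3/9 + c^2/18 - 2*c/3


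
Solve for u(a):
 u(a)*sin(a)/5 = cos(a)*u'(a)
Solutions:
 u(a) = C1/cos(a)^(1/5)


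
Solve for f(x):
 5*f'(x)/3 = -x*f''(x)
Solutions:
 f(x) = C1 + C2/x^(2/3)


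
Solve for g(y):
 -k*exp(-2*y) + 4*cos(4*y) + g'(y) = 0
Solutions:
 g(y) = C1 - k*exp(-2*y)/2 - sin(4*y)


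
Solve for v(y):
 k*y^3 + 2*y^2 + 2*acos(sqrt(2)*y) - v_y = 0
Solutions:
 v(y) = C1 + k*y^4/4 + 2*y^3/3 + 2*y*acos(sqrt(2)*y) - sqrt(2)*sqrt(1 - 2*y^2)


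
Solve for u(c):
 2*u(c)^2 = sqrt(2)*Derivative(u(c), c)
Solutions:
 u(c) = -1/(C1 + sqrt(2)*c)


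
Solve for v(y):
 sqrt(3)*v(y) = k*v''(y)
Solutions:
 v(y) = C1*exp(-3^(1/4)*y*sqrt(1/k)) + C2*exp(3^(1/4)*y*sqrt(1/k))


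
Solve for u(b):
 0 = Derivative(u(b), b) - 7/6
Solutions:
 u(b) = C1 + 7*b/6


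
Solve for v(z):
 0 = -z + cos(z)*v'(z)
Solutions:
 v(z) = C1 + Integral(z/cos(z), z)


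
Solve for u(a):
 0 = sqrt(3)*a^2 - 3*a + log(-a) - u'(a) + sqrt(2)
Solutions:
 u(a) = C1 + sqrt(3)*a^3/3 - 3*a^2/2 + a*log(-a) + a*(-1 + sqrt(2))


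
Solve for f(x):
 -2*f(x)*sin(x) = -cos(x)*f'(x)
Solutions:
 f(x) = C1/cos(x)^2


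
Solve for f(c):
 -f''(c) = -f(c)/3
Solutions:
 f(c) = C1*exp(-sqrt(3)*c/3) + C2*exp(sqrt(3)*c/3)


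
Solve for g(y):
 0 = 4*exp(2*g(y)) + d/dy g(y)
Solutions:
 g(y) = log(-sqrt(-1/(C1 - 4*y))) - log(2)/2
 g(y) = log(-1/(C1 - 4*y))/2 - log(2)/2


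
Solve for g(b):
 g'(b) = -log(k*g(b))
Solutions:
 li(k*g(b))/k = C1 - b


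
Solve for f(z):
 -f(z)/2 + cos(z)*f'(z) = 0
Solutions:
 f(z) = C1*(sin(z) + 1)^(1/4)/(sin(z) - 1)^(1/4)


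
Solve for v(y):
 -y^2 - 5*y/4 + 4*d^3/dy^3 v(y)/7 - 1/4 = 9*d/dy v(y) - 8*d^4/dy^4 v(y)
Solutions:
 v(y) = C1 + C2*exp(-y*(2*2^(1/3)/(63*sqrt(1750245) + 83347)^(1/3) + 4 + 2^(2/3)*(63*sqrt(1750245) + 83347)^(1/3))/168)*sin(2^(1/3)*sqrt(3)*y*(-2^(1/3)*(63*sqrt(1750245) + 83347)^(1/3) + 2/(63*sqrt(1750245) + 83347)^(1/3))/168) + C3*exp(-y*(2*2^(1/3)/(63*sqrt(1750245) + 83347)^(1/3) + 4 + 2^(2/3)*(63*sqrt(1750245) + 83347)^(1/3))/168)*cos(2^(1/3)*sqrt(3)*y*(-2^(1/3)*(63*sqrt(1750245) + 83347)^(1/3) + 2/(63*sqrt(1750245) + 83347)^(1/3))/168) + C4*exp(y*(-2 + 2*2^(1/3)/(63*sqrt(1750245) + 83347)^(1/3) + 2^(2/3)*(63*sqrt(1750245) + 83347)^(1/3))/84) - y^3/27 - 5*y^2/72 - 95*y/2268


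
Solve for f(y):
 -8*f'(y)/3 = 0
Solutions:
 f(y) = C1


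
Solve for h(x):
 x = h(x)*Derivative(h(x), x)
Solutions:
 h(x) = -sqrt(C1 + x^2)
 h(x) = sqrt(C1 + x^2)


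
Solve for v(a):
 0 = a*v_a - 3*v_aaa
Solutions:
 v(a) = C1 + Integral(C2*airyai(3^(2/3)*a/3) + C3*airybi(3^(2/3)*a/3), a)


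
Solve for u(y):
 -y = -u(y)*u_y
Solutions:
 u(y) = -sqrt(C1 + y^2)
 u(y) = sqrt(C1 + y^2)


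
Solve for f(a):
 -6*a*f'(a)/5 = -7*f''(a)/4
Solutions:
 f(a) = C1 + C2*erfi(2*sqrt(105)*a/35)


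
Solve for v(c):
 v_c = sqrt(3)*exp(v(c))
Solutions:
 v(c) = log(-1/(C1 + sqrt(3)*c))


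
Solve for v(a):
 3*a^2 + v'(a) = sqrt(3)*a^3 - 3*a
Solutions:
 v(a) = C1 + sqrt(3)*a^4/4 - a^3 - 3*a^2/2


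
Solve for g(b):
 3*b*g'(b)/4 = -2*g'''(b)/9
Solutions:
 g(b) = C1 + Integral(C2*airyai(-3*b/2) + C3*airybi(-3*b/2), b)


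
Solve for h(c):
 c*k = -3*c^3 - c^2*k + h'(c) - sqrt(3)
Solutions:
 h(c) = C1 + 3*c^4/4 + c^3*k/3 + c^2*k/2 + sqrt(3)*c


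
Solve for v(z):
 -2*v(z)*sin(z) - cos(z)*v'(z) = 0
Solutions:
 v(z) = C1*cos(z)^2


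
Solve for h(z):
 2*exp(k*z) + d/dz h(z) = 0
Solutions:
 h(z) = C1 - 2*exp(k*z)/k


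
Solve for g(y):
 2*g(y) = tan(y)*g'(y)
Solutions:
 g(y) = C1*sin(y)^2


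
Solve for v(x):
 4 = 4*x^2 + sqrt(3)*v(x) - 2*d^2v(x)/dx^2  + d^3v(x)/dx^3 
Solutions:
 v(x) = C1*exp(x*(4/(-8 + sqrt(-256 + (-16 + 27*sqrt(3))^2)/2 + 27*sqrt(3)/2)^(1/3) + (-8 + sqrt(-256 + (-16 + 27*sqrt(3))^2)/2 + 27*sqrt(3)/2)^(1/3) + 4)/6)*sin(sqrt(3)*x*(-(-8 + sqrt(-256 + (-16 + 27*sqrt(3))^2)/2 + 27*sqrt(3)/2)^(1/3) + 4/(-8 + sqrt(-256 + (-16 + 27*sqrt(3))^2)/2 + 27*sqrt(3)/2)^(1/3))/6) + C2*exp(x*(4/(-8 + sqrt(-256 + (-16 + 27*sqrt(3))^2)/2 + 27*sqrt(3)/2)^(1/3) + (-8 + sqrt(-256 + (-16 + 27*sqrt(3))^2)/2 + 27*sqrt(3)/2)^(1/3) + 4)/6)*cos(sqrt(3)*x*(-(-8 + sqrt(-256 + (-16 + 27*sqrt(3))^2)/2 + 27*sqrt(3)/2)^(1/3) + 4/(-8 + sqrt(-256 + (-16 + 27*sqrt(3))^2)/2 + 27*sqrt(3)/2)^(1/3))/6) + C3*exp(x*(-(-8 + sqrt(-256 + (-16 + 27*sqrt(3))^2)/2 + 27*sqrt(3)/2)^(1/3) - 4/(-8 + sqrt(-256 + (-16 + 27*sqrt(3))^2)/2 + 27*sqrt(3)/2)^(1/3) + 2)/3) - 4*sqrt(3)*x^2/3 - 16/3 + 4*sqrt(3)/3


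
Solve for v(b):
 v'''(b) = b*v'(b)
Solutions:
 v(b) = C1 + Integral(C2*airyai(b) + C3*airybi(b), b)


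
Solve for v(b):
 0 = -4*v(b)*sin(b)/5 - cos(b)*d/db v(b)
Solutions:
 v(b) = C1*cos(b)^(4/5)


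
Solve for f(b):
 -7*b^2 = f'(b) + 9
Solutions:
 f(b) = C1 - 7*b^3/3 - 9*b


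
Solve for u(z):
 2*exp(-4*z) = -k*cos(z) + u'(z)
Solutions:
 u(z) = C1 + k*sin(z) - exp(-4*z)/2


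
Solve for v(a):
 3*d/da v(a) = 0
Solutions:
 v(a) = C1


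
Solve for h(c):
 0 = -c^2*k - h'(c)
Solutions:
 h(c) = C1 - c^3*k/3


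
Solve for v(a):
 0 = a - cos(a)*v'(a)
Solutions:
 v(a) = C1 + Integral(a/cos(a), a)


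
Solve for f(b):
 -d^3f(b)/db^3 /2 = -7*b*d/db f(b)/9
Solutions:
 f(b) = C1 + Integral(C2*airyai(42^(1/3)*b/3) + C3*airybi(42^(1/3)*b/3), b)


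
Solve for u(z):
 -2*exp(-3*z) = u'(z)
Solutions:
 u(z) = C1 + 2*exp(-3*z)/3


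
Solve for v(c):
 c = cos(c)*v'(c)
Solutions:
 v(c) = C1 + Integral(c/cos(c), c)


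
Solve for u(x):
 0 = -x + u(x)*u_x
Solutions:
 u(x) = -sqrt(C1 + x^2)
 u(x) = sqrt(C1 + x^2)


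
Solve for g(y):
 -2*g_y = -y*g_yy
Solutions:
 g(y) = C1 + C2*y^3


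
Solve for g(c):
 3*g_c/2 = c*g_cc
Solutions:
 g(c) = C1 + C2*c^(5/2)


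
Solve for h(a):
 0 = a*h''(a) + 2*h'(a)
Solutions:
 h(a) = C1 + C2/a


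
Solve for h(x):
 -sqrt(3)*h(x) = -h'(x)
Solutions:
 h(x) = C1*exp(sqrt(3)*x)


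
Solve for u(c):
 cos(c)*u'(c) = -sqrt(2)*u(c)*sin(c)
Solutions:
 u(c) = C1*cos(c)^(sqrt(2))


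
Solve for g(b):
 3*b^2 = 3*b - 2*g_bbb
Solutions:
 g(b) = C1 + C2*b + C3*b^2 - b^5/40 + b^4/16


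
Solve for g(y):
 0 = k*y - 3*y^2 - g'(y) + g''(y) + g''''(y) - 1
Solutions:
 g(y) = C1 + C2*exp(-y*(-2*18^(1/3)/(9 + sqrt(93))^(1/3) + 12^(1/3)*(9 + sqrt(93))^(1/3))/12)*sin(2^(1/3)*3^(1/6)*y*(6/(9 + sqrt(93))^(1/3) + 2^(1/3)*3^(2/3)*(9 + sqrt(93))^(1/3))/12) + C3*exp(-y*(-2*18^(1/3)/(9 + sqrt(93))^(1/3) + 12^(1/3)*(9 + sqrt(93))^(1/3))/12)*cos(2^(1/3)*3^(1/6)*y*(6/(9 + sqrt(93))^(1/3) + 2^(1/3)*3^(2/3)*(9 + sqrt(93))^(1/3))/12) + C4*exp(y*(-2*18^(1/3)/(9 + sqrt(93))^(1/3) + 12^(1/3)*(9 + sqrt(93))^(1/3))/6) + k*y^2/2 + k*y - y^3 - 3*y^2 - 7*y


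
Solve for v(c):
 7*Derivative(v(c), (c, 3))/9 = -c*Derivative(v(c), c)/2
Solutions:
 v(c) = C1 + Integral(C2*airyai(-42^(2/3)*c/14) + C3*airybi(-42^(2/3)*c/14), c)


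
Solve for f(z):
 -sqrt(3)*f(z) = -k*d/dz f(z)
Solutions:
 f(z) = C1*exp(sqrt(3)*z/k)


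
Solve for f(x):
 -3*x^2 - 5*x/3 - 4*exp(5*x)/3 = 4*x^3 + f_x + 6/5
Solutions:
 f(x) = C1 - x^4 - x^3 - 5*x^2/6 - 6*x/5 - 4*exp(5*x)/15


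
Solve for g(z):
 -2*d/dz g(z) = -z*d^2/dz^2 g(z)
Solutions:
 g(z) = C1 + C2*z^3


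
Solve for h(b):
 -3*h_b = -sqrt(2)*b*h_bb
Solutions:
 h(b) = C1 + C2*b^(1 + 3*sqrt(2)/2)


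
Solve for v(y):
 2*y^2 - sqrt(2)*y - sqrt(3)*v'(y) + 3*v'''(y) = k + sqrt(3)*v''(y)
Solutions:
 v(y) = C1 + C2*exp(sqrt(3)*y*(1 - sqrt(1 + 4*sqrt(3)))/6) + C3*exp(sqrt(3)*y*(1 + sqrt(1 + 4*sqrt(3)))/6) - sqrt(3)*k*y/3 + 2*sqrt(3)*y^3/9 - 2*sqrt(3)*y^2/3 - sqrt(6)*y^2/6 + sqrt(6)*y/3 + 4*sqrt(3)*y/3 + 4*y


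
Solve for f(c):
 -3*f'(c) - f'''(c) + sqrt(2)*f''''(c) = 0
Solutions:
 f(c) = C1 + C2*exp(c*(-2^(1/3)*(9*sqrt(166) + 82*sqrt(2))^(1/3) - 2^(2/3)/(9*sqrt(166) + 82*sqrt(2))^(1/3) + 2*sqrt(2))/12)*sin(2^(1/3)*sqrt(3)*c*(-(9*sqrt(166) + 82*sqrt(2))^(1/3) + 2^(1/3)/(9*sqrt(166) + 82*sqrt(2))^(1/3))/12) + C3*exp(c*(-2^(1/3)*(9*sqrt(166) + 82*sqrt(2))^(1/3) - 2^(2/3)/(9*sqrt(166) + 82*sqrt(2))^(1/3) + 2*sqrt(2))/12)*cos(2^(1/3)*sqrt(3)*c*(-(9*sqrt(166) + 82*sqrt(2))^(1/3) + 2^(1/3)/(9*sqrt(166) + 82*sqrt(2))^(1/3))/12) + C4*exp(c*(2^(2/3)/(9*sqrt(166) + 82*sqrt(2))^(1/3) + sqrt(2) + 2^(1/3)*(9*sqrt(166) + 82*sqrt(2))^(1/3))/6)


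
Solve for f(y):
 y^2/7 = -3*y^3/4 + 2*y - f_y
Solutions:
 f(y) = C1 - 3*y^4/16 - y^3/21 + y^2


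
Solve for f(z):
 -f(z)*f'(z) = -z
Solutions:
 f(z) = -sqrt(C1 + z^2)
 f(z) = sqrt(C1 + z^2)


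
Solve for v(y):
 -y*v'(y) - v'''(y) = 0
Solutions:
 v(y) = C1 + Integral(C2*airyai(-y) + C3*airybi(-y), y)


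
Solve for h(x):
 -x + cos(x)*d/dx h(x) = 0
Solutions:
 h(x) = C1 + Integral(x/cos(x), x)


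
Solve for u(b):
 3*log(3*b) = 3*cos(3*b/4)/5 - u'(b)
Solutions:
 u(b) = C1 - 3*b*log(b) - 3*b*log(3) + 3*b + 4*sin(3*b/4)/5


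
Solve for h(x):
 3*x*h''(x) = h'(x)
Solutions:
 h(x) = C1 + C2*x^(4/3)


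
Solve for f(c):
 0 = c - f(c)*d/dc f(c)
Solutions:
 f(c) = -sqrt(C1 + c^2)
 f(c) = sqrt(C1 + c^2)


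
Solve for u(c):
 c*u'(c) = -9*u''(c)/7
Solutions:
 u(c) = C1 + C2*erf(sqrt(14)*c/6)


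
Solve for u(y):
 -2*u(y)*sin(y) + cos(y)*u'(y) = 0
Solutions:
 u(y) = C1/cos(y)^2


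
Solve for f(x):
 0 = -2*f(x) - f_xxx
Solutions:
 f(x) = C3*exp(-2^(1/3)*x) + (C1*sin(2^(1/3)*sqrt(3)*x/2) + C2*cos(2^(1/3)*sqrt(3)*x/2))*exp(2^(1/3)*x/2)


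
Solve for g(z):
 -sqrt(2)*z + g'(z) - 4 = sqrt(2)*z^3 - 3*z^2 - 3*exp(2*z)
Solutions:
 g(z) = C1 + sqrt(2)*z^4/4 - z^3 + sqrt(2)*z^2/2 + 4*z - 3*exp(2*z)/2


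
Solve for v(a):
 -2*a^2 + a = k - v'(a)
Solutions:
 v(a) = C1 + 2*a^3/3 - a^2/2 + a*k


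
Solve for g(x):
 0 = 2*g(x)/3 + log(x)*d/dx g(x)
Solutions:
 g(x) = C1*exp(-2*li(x)/3)


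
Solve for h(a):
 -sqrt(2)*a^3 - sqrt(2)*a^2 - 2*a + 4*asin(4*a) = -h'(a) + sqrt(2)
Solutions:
 h(a) = C1 + sqrt(2)*a^4/4 + sqrt(2)*a^3/3 + a^2 - 4*a*asin(4*a) + sqrt(2)*a - sqrt(1 - 16*a^2)


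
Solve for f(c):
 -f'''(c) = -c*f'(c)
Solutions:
 f(c) = C1 + Integral(C2*airyai(c) + C3*airybi(c), c)


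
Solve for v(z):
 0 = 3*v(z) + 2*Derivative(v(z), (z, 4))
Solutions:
 v(z) = (C1*sin(6^(1/4)*z/2) + C2*cos(6^(1/4)*z/2))*exp(-6^(1/4)*z/2) + (C3*sin(6^(1/4)*z/2) + C4*cos(6^(1/4)*z/2))*exp(6^(1/4)*z/2)


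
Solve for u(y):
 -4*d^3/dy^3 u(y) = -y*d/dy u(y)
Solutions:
 u(y) = C1 + Integral(C2*airyai(2^(1/3)*y/2) + C3*airybi(2^(1/3)*y/2), y)


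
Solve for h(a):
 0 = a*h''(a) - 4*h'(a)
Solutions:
 h(a) = C1 + C2*a^5


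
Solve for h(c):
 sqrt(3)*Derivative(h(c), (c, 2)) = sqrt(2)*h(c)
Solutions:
 h(c) = C1*exp(-2^(1/4)*3^(3/4)*c/3) + C2*exp(2^(1/4)*3^(3/4)*c/3)


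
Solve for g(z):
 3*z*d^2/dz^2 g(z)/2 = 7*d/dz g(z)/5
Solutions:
 g(z) = C1 + C2*z^(29/15)


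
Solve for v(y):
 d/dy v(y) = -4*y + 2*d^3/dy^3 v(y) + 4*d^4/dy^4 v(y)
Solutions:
 v(y) = C1 + C4*exp(y/2) - 2*y^2 + (C2*sin(y/2) + C3*cos(y/2))*exp(-y/2)


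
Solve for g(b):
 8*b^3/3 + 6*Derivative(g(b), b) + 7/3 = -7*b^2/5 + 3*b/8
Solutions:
 g(b) = C1 - b^4/9 - 7*b^3/90 + b^2/32 - 7*b/18


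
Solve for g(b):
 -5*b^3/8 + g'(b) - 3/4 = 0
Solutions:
 g(b) = C1 + 5*b^4/32 + 3*b/4
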